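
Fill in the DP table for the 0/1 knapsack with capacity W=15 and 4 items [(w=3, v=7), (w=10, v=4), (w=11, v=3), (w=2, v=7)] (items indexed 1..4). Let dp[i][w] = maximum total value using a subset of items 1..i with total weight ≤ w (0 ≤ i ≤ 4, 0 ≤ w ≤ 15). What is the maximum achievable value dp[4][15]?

i\w   0   1   2   3   4   5   6   7   8   9  10  11  12  13  14  15
  0   0   0   0   0   0   0   0   0   0   0   0   0   0   0   0   0
  1   0   0   0   7   7   7   7   7   7   7   7   7   7   7   7   7
  2   0   0   0   7   7   7   7   7   7   7   7   7   7  11  11  11
  3   0   0   0   7   7   7   7   7   7   7   7   7   7  11  11  11
  4   0   0   7   7   7  14  14  14  14  14  14  14  14  14  14  18

18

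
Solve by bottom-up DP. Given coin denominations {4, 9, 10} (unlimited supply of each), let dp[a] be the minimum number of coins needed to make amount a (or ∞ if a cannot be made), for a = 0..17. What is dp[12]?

 a  0  1  2  3  4  5  6  7  8  9 10 11 12 13 14 15 16 17
dp  0  -  -  -  1  -  -  -  2  1  1  -  3  2  2  -  4  3
(- denotes ∞ / unreachable)

3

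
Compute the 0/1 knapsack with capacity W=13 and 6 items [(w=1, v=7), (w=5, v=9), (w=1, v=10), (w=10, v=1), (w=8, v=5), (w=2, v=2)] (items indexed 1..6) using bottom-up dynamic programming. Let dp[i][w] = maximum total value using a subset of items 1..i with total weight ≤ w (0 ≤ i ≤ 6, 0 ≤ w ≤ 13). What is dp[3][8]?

i\w   0   1   2   3   4   5   6   7   8   9  10  11  12  13
  0   0   0   0   0   0   0   0   0   0   0   0   0   0   0
  1   0   7   7   7   7   7   7   7   7   7   7   7   7   7
  2   0   7   7   7   7   9  16  16  16  16  16  16  16  16
  3   0  10  17  17  17  17  19  26  26  26  26  26  26  26
  4   0  10  17  17  17  17  19  26  26  26  26  26  26  26
  5   0  10  17  17  17  17  19  26  26  26  26  26  26  26
  6   0  10  17  17  19  19  19  26  26  28  28  28  28  28

26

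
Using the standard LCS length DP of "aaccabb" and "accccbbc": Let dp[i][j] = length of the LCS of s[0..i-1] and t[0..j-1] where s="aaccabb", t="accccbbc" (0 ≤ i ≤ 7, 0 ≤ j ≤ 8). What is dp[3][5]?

2

   ''  a  c  c  c  c  b  b  c
''  0  0  0  0  0  0  0  0  0
 a  0  1  1  1  1  1  1  1  1
 a  0  1  1  1  1  1  1  1  1
 c  0  1  2  2  2  2  2  2  2
 c  0  1  2  3  3  3  3  3  3
 a  0  1  2  3  3  3  3  3  3
 b  0  1  2  3  3  3  4  4  4
 b  0  1  2  3  3  3  4  5  5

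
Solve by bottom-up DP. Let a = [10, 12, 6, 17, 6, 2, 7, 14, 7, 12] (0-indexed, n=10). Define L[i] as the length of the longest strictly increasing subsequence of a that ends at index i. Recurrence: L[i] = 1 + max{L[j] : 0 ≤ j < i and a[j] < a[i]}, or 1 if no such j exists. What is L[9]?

3

   i    0    1    2    3    4    5    6    7    8    9
a[i]   10   12    6   17    6    2    7   14    7   12
L[i]    1    2    1    3    1    1    2    3    2    3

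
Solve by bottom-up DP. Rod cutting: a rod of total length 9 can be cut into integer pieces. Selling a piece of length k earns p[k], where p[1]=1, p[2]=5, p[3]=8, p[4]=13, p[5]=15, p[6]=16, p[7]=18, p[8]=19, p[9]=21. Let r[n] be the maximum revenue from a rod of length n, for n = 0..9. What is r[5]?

   n    0    1    2    3    4    5    6    7    8    9
r[n]    0    1    5    8   13   15   18   21   26   28

15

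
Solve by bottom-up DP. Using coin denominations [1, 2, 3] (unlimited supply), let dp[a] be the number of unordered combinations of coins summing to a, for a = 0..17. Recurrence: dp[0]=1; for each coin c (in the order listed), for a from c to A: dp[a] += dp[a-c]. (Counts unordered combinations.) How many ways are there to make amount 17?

after  coin     0     1     2     3     4     5     6     7     8     9    10    11    12    13    14    15    16    17
          1     1     1     1     1     1     1     1     1     1     1     1     1     1     1     1     1     1     1
          2     1     1     2     2     3     3     4     4     5     5     6     6     7     7     8     8     9     9
          3     1     1     2     3     4     5     7     8    10    12    14    16    19    21    24    27    30    33

33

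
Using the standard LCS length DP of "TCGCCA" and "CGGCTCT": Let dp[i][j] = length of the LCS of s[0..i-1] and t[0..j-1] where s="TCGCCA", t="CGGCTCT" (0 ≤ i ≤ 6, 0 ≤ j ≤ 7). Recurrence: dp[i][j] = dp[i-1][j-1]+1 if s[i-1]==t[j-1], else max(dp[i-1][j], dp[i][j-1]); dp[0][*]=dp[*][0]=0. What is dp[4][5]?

   ''  C  G  G  C  T  C  T
''  0  0  0  0  0  0  0  0
 T  0  0  0  0  0  1  1  1
 C  0  1  1  1  1  1  2  2
 G  0  1  2  2  2  2  2  2
 C  0  1  2  2  3  3  3  3
 C  0  1  2  2  3  3  4  4
 A  0  1  2  2  3  3  4  4

3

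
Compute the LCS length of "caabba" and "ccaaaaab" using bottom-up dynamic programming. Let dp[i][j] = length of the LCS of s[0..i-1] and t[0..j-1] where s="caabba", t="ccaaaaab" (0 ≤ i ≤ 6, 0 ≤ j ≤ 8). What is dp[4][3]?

   ''  c  c  a  a  a  a  a  b
''  0  0  0  0  0  0  0  0  0
 c  0  1  1  1  1  1  1  1  1
 a  0  1  1  2  2  2  2  2  2
 a  0  1  1  2  3  3  3  3  3
 b  0  1  1  2  3  3  3  3  4
 b  0  1  1  2  3  3  3  3  4
 a  0  1  1  2  3  4  4  4  4

2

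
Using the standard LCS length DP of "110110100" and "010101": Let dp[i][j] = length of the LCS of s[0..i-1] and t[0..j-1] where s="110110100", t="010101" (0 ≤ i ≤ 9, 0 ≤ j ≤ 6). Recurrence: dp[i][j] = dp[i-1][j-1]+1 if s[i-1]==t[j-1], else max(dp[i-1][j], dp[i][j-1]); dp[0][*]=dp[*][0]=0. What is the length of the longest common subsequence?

   ''  0  1  0  1  0  1
''  0  0  0  0  0  0  0
 1  0  0  1  1  1  1  1
 1  0  0  1  1  2  2  2
 0  0  1  1  2  2  3  3
 1  0  1  2  2  3  3  4
 1  0  1  2  2  3  3  4
 0  0  1  2  3  3  4  4
 1  0  1  2  3  4  4  5
 0  0  1  2  3  4  5  5
 0  0  1  2  3  4  5  5

5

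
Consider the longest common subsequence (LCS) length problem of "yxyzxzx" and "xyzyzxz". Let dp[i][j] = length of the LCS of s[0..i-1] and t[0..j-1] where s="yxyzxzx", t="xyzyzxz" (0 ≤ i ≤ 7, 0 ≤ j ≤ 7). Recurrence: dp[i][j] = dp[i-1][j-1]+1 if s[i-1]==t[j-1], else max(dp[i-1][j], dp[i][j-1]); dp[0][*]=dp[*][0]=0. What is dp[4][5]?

3

   ''  x  y  z  y  z  x  z
''  0  0  0  0  0  0  0  0
 y  0  0  1  1  1  1  1  1
 x  0  1  1  1  1  1  2  2
 y  0  1  2  2  2  2  2  2
 z  0  1  2  3  3  3  3  3
 x  0  1  2  3  3  3  4  4
 z  0  1  2  3  3  4  4  5
 x  0  1  2  3  3  4  5  5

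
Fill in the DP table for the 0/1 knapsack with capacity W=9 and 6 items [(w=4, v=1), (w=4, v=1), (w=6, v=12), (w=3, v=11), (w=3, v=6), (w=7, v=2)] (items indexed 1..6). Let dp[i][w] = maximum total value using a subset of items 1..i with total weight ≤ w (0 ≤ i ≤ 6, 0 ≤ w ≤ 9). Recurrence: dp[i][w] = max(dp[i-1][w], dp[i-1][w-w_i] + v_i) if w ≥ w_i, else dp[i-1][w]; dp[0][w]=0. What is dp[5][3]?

i\w   0   1   2   3   4   5   6   7   8   9
  0   0   0   0   0   0   0   0   0   0   0
  1   0   0   0   0   1   1   1   1   1   1
  2   0   0   0   0   1   1   1   1   2   2
  3   0   0   0   0   1   1  12  12  12  12
  4   0   0   0  11  11  11  12  12  12  23
  5   0   0   0  11  11  11  17  17  17  23
  6   0   0   0  11  11  11  17  17  17  23

11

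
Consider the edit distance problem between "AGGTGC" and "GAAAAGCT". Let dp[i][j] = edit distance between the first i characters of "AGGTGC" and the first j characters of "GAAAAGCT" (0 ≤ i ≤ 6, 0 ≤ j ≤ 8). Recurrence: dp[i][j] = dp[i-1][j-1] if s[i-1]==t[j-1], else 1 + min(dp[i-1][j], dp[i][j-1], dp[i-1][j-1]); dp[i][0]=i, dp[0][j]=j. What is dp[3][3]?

   ''  G  A  A  A  A  G  C  T
''  0  1  2  3  4  5  6  7  8
 A  1  1  1  2  3  4  5  6  7
 G  2  1  2  2  3  4  4  5  6
 G  3  2  2  3  3  4  4  5  6
 T  4  3  3  3  4  4  5  5  5
 G  5  4  4  4  4  5  4  5  6
 C  6  5  5  5  5  5  5  4  5

3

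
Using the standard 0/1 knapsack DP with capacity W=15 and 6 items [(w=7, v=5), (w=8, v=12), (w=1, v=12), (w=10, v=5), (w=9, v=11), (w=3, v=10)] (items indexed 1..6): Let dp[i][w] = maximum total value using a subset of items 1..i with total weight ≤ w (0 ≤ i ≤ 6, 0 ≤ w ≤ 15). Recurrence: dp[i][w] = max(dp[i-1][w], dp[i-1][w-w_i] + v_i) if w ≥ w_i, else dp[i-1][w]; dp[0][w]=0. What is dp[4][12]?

24

i\w   0   1   2   3   4   5   6   7   8   9  10  11  12  13  14  15
  0   0   0   0   0   0   0   0   0   0   0   0   0   0   0   0   0
  1   0   0   0   0   0   0   0   5   5   5   5   5   5   5   5   5
  2   0   0   0   0   0   0   0   5  12  12  12  12  12  12  12  17
  3   0  12  12  12  12  12  12  12  17  24  24  24  24  24  24  24
  4   0  12  12  12  12  12  12  12  17  24  24  24  24  24  24  24
  5   0  12  12  12  12  12  12  12  17  24  24  24  24  24  24  24
  6   0  12  12  12  22  22  22  22  22  24  24  27  34  34  34  34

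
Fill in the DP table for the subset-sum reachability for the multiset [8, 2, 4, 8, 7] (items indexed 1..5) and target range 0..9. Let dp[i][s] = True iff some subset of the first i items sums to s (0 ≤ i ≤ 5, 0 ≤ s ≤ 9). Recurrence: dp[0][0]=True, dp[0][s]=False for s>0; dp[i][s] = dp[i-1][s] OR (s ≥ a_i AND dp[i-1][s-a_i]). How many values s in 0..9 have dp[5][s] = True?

i\s   0   1   2   3   4   5   6   7   8   9
  0   T   F   F   F   F   F   F   F   F   F
  1   T   F   F   F   F   F   F   F   T   F
  2   T   F   T   F   F   F   F   F   T   F
  3   T   F   T   F   T   F   T   F   T   F
  4   T   F   T   F   T   F   T   F   T   F
  5   T   F   T   F   T   F   T   T   T   T

7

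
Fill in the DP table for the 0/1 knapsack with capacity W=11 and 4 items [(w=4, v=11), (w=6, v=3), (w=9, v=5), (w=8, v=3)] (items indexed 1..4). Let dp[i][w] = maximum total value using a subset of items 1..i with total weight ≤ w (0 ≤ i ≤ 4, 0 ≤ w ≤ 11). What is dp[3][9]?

11

i\w   0   1   2   3   4   5   6   7   8   9  10  11
  0   0   0   0   0   0   0   0   0   0   0   0   0
  1   0   0   0   0  11  11  11  11  11  11  11  11
  2   0   0   0   0  11  11  11  11  11  11  14  14
  3   0   0   0   0  11  11  11  11  11  11  14  14
  4   0   0   0   0  11  11  11  11  11  11  14  14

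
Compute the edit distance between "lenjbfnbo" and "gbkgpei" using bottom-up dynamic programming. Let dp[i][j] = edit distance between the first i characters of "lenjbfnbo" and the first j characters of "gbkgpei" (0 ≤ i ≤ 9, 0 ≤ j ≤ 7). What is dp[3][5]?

5

   ''  g  b  k  g  p  e  i
''  0  1  2  3  4  5  6  7
 l  1  1  2  3  4  5  6  7
 e  2  2  2  3  4  5  5  6
 n  3  3  3  3  4  5  6  6
 j  4  4  4  4  4  5  6  7
 b  5  5  4  5  5  5  6  7
 f  6  6  5  5  6  6  6  7
 n  7  7  6  6  6  7  7  7
 b  8  8  7  7  7  7  8  8
 o  9  9  8  8  8  8  8  9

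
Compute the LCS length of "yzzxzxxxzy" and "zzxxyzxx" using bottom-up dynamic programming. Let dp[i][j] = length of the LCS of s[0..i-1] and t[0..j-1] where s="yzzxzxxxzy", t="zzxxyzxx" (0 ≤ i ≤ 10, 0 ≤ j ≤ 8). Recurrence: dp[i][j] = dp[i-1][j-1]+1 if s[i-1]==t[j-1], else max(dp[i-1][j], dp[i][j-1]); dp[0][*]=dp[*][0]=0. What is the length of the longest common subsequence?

6

   ''  z  z  x  x  y  z  x  x
''  0  0  0  0  0  0  0  0  0
 y  0  0  0  0  0  1  1  1  1
 z  0  1  1  1  1  1  2  2  2
 z  0  1  2  2  2  2  2  2  2
 x  0  1  2  3  3  3  3  3  3
 z  0  1  2  3  3  3  4  4  4
 x  0  1  2  3  4  4  4  5  5
 x  0  1  2  3  4  4  4  5  6
 x  0  1  2  3  4  4  4  5  6
 z  0  1  2  3  4  4  5  5  6
 y  0  1  2  3  4  5  5  5  6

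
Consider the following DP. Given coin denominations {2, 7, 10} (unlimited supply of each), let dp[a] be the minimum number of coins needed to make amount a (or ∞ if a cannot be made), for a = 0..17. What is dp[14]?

 a  0  1  2  3  4  5  6  7  8  9 10 11 12 13 14 15 16 17
dp  0  -  1  -  2  -  3  1  4  2  1  3  2  4  2  5  3  2
(- denotes ∞ / unreachable)

2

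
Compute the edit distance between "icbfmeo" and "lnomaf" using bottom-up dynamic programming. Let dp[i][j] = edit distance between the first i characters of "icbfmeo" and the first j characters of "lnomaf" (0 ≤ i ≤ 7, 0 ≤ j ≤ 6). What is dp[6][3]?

   ''  l  n  o  m  a  f
''  0  1  2  3  4  5  6
 i  1  1  2  3  4  5  6
 c  2  2  2  3  4  5  6
 b  3  3  3  3  4  5  6
 f  4  4  4  4  4  5  5
 m  5  5  5  5  4  5  6
 e  6  6  6  6  5  5  6
 o  7  7  7  6  6  6  6

6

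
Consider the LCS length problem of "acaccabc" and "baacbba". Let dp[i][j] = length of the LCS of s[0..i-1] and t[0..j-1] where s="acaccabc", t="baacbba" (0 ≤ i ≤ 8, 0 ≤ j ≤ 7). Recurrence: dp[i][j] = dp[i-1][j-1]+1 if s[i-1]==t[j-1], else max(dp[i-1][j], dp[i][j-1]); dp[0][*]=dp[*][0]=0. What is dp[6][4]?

   ''  b  a  a  c  b  b  a
''  0  0  0  0  0  0  0  0
 a  0  0  1  1  1  1  1  1
 c  0  0  1  1  2  2  2  2
 a  0  0  1  2  2  2  2  3
 c  0  0  1  2  3  3  3  3
 c  0  0  1  2  3  3  3  3
 a  0  0  1  2  3  3  3  4
 b  0  1  1  2  3  4  4  4
 c  0  1  1  2  3  4  4  4

3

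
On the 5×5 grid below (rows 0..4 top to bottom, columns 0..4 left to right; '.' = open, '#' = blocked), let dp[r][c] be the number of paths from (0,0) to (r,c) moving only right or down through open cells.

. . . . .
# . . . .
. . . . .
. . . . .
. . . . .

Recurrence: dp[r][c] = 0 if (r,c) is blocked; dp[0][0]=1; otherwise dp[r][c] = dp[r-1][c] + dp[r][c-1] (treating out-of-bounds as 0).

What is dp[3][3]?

10

r\c   0   1   2   3   4
  0   1   1   1   1   1
  1   0   1   2   3   4
  2   0   1   3   6  10
  3   0   1   4  10  20
  4   0   1   5  15  35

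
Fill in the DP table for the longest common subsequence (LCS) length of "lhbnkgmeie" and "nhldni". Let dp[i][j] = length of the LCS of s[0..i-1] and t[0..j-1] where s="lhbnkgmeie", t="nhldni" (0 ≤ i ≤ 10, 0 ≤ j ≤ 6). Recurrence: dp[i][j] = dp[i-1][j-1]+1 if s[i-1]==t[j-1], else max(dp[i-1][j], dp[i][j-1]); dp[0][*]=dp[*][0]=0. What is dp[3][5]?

1

   ''  n  h  l  d  n  i
''  0  0  0  0  0  0  0
 l  0  0  0  1  1  1  1
 h  0  0  1  1  1  1  1
 b  0  0  1  1  1  1  1
 n  0  1  1  1  1  2  2
 k  0  1  1  1  1  2  2
 g  0  1  1  1  1  2  2
 m  0  1  1  1  1  2  2
 e  0  1  1  1  1  2  2
 i  0  1  1  1  1  2  3
 e  0  1  1  1  1  2  3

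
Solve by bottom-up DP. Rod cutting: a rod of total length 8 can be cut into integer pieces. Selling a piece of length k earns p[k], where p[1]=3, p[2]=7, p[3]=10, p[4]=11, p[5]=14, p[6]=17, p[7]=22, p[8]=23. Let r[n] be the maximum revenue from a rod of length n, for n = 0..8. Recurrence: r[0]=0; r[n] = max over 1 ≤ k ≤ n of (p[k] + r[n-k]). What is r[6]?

   n    0    1    2    3    4    5    6    7    8
r[n]    0    3    7   10   14   17   21   24   28

21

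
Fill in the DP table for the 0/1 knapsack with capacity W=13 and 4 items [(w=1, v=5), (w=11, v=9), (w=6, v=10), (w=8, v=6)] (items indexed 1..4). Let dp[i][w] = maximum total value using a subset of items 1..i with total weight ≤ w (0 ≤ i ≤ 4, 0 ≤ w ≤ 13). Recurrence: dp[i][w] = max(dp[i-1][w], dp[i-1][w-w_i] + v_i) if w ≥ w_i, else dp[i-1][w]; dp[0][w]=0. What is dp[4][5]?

5

i\w   0   1   2   3   4   5   6   7   8   9  10  11  12  13
  0   0   0   0   0   0   0   0   0   0   0   0   0   0   0
  1   0   5   5   5   5   5   5   5   5   5   5   5   5   5
  2   0   5   5   5   5   5   5   5   5   5   5   9  14  14
  3   0   5   5   5   5   5  10  15  15  15  15  15  15  15
  4   0   5   5   5   5   5  10  15  15  15  15  15  15  15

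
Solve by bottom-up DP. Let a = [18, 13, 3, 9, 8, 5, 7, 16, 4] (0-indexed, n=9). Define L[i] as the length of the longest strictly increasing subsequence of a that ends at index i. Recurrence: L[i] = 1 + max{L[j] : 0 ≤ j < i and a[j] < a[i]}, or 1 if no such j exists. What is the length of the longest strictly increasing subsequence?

4

   i    0    1    2    3    4    5    6    7    8
a[i]   18   13    3    9    8    5    7   16    4
L[i]    1    1    1    2    2    2    3    4    2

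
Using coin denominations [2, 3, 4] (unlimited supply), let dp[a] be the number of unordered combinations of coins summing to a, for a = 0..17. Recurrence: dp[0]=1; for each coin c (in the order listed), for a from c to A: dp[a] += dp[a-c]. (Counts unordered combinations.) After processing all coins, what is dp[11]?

4

after  coin     0     1     2     3     4     5     6     7     8     9    10    11    12    13    14    15    16    17
          2     1     0     1     0     1     0     1     0     1     0     1     0     1     0     1     0     1     0
          3     1     0     1     1     1     1     2     1     2     2     2     2     3     2     3     3     3     3
          4     1     0     1     1     2     1     3     2     4     3     5     4     7     5     8     7    10     8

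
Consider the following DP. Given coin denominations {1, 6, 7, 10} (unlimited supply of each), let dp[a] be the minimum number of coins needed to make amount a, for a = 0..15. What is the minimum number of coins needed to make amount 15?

3

 a  0  1  2  3  4  5  6  7  8  9 10 11 12 13 14 15
dp  0  1  2  3  4  5  1  1  2  3  1  2  2  2  2  3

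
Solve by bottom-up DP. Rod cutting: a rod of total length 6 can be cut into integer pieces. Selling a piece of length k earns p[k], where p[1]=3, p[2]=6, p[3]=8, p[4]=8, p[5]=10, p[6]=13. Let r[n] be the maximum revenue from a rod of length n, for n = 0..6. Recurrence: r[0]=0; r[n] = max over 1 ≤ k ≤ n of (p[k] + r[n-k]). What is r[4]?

12

   n    0    1    2    3    4    5    6
r[n]    0    3    6    9   12   15   18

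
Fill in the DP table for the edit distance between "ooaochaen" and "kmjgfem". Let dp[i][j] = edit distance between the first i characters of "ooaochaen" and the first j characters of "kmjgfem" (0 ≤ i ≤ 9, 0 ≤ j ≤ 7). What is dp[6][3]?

   ''  k  m  j  g  f  e  m
''  0  1  2  3  4  5  6  7
 o  1  1  2  3  4  5  6  7
 o  2  2  2  3  4  5  6  7
 a  3  3  3  3  4  5  6  7
 o  4  4  4  4  4  5  6  7
 c  5  5  5  5  5  5  6  7
 h  6  6  6  6  6  6  6  7
 a  7  7  7  7  7  7  7  7
 e  8  8  8  8  8  8  7  8
 n  9  9  9  9  9  9  8  8

6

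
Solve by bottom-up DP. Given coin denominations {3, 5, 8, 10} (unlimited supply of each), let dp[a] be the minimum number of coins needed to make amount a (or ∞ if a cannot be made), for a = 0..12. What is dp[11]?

 a  0  1  2  3  4  5  6  7  8  9 10 11 12
dp  0  -  -  1  -  1  2  -  1  3  1  2  4
(- denotes ∞ / unreachable)

2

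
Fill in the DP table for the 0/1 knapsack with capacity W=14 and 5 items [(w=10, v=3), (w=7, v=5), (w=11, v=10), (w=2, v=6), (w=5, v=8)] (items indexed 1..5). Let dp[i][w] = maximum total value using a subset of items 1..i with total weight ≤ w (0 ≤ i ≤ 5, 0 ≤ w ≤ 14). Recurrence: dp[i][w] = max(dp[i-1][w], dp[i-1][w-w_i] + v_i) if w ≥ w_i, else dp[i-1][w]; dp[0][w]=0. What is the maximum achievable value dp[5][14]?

i\w   0   1   2   3   4   5   6   7   8   9  10  11  12  13  14
  0   0   0   0   0   0   0   0   0   0   0   0   0   0   0   0
  1   0   0   0   0   0   0   0   0   0   0   3   3   3   3   3
  2   0   0   0   0   0   0   0   5   5   5   5   5   5   5   5
  3   0   0   0   0   0   0   0   5   5   5   5  10  10  10  10
  4   0   0   6   6   6   6   6   6   6  11  11  11  11  16  16
  5   0   0   6   6   6   8   8  14  14  14  14  14  14  16  19

19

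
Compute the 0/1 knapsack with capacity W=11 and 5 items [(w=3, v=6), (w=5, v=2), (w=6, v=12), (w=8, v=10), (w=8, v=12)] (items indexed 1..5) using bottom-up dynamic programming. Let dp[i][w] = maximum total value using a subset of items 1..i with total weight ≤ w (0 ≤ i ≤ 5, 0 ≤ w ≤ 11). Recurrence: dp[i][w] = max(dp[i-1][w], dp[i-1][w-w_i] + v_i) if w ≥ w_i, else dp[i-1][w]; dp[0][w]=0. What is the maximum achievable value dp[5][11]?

18

i\w   0   1   2   3   4   5   6   7   8   9  10  11
  0   0   0   0   0   0   0   0   0   0   0   0   0
  1   0   0   0   6   6   6   6   6   6   6   6   6
  2   0   0   0   6   6   6   6   6   8   8   8   8
  3   0   0   0   6   6   6  12  12  12  18  18  18
  4   0   0   0   6   6   6  12  12  12  18  18  18
  5   0   0   0   6   6   6  12  12  12  18  18  18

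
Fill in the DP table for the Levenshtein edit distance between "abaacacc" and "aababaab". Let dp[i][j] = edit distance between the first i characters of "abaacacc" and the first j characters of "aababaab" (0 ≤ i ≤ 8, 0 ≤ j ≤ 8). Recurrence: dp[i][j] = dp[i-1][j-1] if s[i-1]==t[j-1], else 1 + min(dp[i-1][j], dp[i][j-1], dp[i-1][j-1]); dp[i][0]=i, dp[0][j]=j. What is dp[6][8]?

4

   ''  a  a  b  a  b  a  a  b
''  0  1  2  3  4  5  6  7  8
 a  1  0  1  2  3  4  5  6  7
 b  2  1  1  1  2  3  4  5  6
 a  3  2  1  2  1  2  3  4  5
 a  4  3  2  2  2  2  2  3  4
 c  5  4  3  3  3  3  3  3  4
 a  6  5  4  4  3  4  3  3  4
 c  7  6  5  5  4  4  4  4  4
 c  8  7  6  6  5  5  5  5  5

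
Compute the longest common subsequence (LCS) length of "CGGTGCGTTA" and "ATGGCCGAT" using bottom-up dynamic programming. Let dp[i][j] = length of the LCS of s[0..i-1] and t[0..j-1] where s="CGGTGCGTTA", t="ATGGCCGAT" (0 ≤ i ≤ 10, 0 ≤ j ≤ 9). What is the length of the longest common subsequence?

5

   ''  A  T  G  G  C  C  G  A  T
''  0  0  0  0  0  0  0  0  0  0
 C  0  0  0  0  0  1  1  1  1  1
 G  0  0  0  1  1  1  1  2  2  2
 G  0  0  0  1  2  2  2  2  2  2
 T  0  0  1  1  2  2  2  2  2  3
 G  0  0  1  2  2  2  2  3  3  3
 C  0  0  1  2  2  3  3  3  3  3
 G  0  0  1  2  3  3  3  4  4  4
 T  0  0  1  2  3  3  3  4  4  5
 T  0  0  1  2  3  3  3  4  4  5
 A  0  1  1  2  3  3  3  4  5  5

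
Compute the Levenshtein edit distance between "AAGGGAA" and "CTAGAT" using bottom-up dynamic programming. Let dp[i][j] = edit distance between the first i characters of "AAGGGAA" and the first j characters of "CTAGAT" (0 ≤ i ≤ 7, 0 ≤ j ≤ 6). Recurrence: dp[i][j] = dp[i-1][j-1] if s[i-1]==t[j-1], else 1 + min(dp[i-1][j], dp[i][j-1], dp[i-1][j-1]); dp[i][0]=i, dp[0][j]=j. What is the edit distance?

5

   ''  C  T  A  G  A  T
''  0  1  2  3  4  5  6
 A  1  1  2  2  3  4  5
 A  2  2  2  2  3  3  4
 G  3  3  3  3  2  3  4
 G  4  4  4  4  3  3  4
 G  5  5  5  5  4  4  4
 A  6  6  6  5  5  4  5
 A  7  7  7  6  6  5  5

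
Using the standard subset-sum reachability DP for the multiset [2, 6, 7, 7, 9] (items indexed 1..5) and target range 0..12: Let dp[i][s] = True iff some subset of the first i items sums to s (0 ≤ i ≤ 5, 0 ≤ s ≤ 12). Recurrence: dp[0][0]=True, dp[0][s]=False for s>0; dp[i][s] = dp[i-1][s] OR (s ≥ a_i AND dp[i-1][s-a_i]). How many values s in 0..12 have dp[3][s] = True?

6

i\s   0   1   2   3   4   5   6   7   8   9  10  11  12
  0   T   F   F   F   F   F   F   F   F   F   F   F   F
  1   T   F   T   F   F   F   F   F   F   F   F   F   F
  2   T   F   T   F   F   F   T   F   T   F   F   F   F
  3   T   F   T   F   F   F   T   T   T   T   F   F   F
  4   T   F   T   F   F   F   T   T   T   T   F   F   F
  5   T   F   T   F   F   F   T   T   T   T   F   T   F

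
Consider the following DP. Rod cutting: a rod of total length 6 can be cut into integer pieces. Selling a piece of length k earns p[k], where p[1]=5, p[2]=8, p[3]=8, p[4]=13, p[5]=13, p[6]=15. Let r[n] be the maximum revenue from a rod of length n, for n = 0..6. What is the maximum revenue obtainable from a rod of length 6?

   n    0    1    2    3    4    5    6
r[n]    0    5   10   15   20   25   30

30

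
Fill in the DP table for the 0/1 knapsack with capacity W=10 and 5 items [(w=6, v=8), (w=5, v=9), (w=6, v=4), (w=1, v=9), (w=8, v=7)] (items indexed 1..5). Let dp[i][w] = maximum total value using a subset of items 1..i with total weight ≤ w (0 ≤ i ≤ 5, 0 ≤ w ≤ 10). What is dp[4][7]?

18

i\w   0   1   2   3   4   5   6   7   8   9  10
  0   0   0   0   0   0   0   0   0   0   0   0
  1   0   0   0   0   0   0   8   8   8   8   8
  2   0   0   0   0   0   9   9   9   9   9   9
  3   0   0   0   0   0   9   9   9   9   9   9
  4   0   9   9   9   9   9  18  18  18  18  18
  5   0   9   9   9   9   9  18  18  18  18  18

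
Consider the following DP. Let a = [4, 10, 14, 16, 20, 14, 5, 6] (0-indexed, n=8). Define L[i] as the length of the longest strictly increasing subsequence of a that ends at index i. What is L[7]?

3

   i    0    1    2    3    4    5    6    7
a[i]    4   10   14   16   20   14    5    6
L[i]    1    2    3    4    5    3    2    3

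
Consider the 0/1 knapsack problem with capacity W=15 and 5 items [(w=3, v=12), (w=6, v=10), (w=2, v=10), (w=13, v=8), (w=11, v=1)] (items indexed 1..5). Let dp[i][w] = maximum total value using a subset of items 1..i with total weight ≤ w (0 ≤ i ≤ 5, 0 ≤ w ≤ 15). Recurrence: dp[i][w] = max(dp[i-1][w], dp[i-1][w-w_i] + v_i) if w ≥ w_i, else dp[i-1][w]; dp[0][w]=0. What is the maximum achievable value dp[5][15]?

i\w   0   1   2   3   4   5   6   7   8   9  10  11  12  13  14  15
  0   0   0   0   0   0   0   0   0   0   0   0   0   0   0   0   0
  1   0   0   0  12  12  12  12  12  12  12  12  12  12  12  12  12
  2   0   0   0  12  12  12  12  12  12  22  22  22  22  22  22  22
  3   0   0  10  12  12  22  22  22  22  22  22  32  32  32  32  32
  4   0   0  10  12  12  22  22  22  22  22  22  32  32  32  32  32
  5   0   0  10  12  12  22  22  22  22  22  22  32  32  32  32  32

32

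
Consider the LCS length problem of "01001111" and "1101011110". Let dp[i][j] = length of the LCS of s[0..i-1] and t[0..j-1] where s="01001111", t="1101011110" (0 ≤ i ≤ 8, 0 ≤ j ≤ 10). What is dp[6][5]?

   ''  1  1  0  1  0  1  1  1  1  0
''  0  0  0  0  0  0  0  0  0  0  0
 0  0  0  0  1  1  1  1  1  1  1  1
 1  0  1  1  1  2  2  2  2  2  2  2
 0  0  1  1  2  2  3  3  3  3  3  3
 0  0  1  1  2  2  3  3  3  3  3  4
 1  0  1  2  2  3  3  4  4  4  4  4
 1  0  1  2  2  3  3  4  5  5  5  5
 1  0  1  2  2  3  3  4  5  6  6  6
 1  0  1  2  2  3  3  4  5  6  7  7

3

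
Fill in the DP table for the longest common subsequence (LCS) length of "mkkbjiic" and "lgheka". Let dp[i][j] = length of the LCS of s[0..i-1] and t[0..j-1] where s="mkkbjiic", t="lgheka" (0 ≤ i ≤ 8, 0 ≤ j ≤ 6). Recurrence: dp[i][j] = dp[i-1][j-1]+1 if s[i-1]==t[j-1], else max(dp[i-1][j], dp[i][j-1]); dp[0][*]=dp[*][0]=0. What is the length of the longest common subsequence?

   ''  l  g  h  e  k  a
''  0  0  0  0  0  0  0
 m  0  0  0  0  0  0  0
 k  0  0  0  0  0  1  1
 k  0  0  0  0  0  1  1
 b  0  0  0  0  0  1  1
 j  0  0  0  0  0  1  1
 i  0  0  0  0  0  1  1
 i  0  0  0  0  0  1  1
 c  0  0  0  0  0  1  1

1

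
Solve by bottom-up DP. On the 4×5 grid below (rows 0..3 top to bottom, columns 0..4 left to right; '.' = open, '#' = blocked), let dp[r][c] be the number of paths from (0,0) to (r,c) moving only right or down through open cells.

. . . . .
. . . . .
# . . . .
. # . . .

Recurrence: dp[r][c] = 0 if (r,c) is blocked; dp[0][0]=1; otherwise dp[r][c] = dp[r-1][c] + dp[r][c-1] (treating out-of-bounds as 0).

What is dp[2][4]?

r\c   0   1   2   3   4
  0   1   1   1   1   1
  1   1   2   3   4   5
  2   0   2   5   9  14
  3   0   0   5  14  28

14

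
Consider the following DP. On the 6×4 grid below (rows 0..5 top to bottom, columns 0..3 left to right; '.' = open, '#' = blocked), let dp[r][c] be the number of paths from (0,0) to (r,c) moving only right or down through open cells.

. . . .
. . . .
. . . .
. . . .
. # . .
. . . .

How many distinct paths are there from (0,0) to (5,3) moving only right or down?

41

r\c   0   1   2   3
  0   1   1   1   1
  1   1   2   3   4
  2   1   3   6  10
  3   1   4  10  20
  4   1   0  10  30
  5   1   1  11  41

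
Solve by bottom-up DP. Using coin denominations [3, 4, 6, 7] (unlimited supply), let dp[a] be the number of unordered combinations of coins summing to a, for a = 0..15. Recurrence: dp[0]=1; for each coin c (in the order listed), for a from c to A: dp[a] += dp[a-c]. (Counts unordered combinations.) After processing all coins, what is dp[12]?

4

after  coin     0     1     2     3     4     5     6     7     8     9    10    11    12    13    14    15
          3     1     0     0     1     0     0     1     0     0     1     0     0     1     0     0     1
          4     1     0     0     1     1     0     1     1     1     1     1     1     2     1     1     2
          6     1     0     0     1     1     0     2     1     1     2     2     1     4     2     2     4
          7     1     0     0     1     1     0     2     2     1     2     3     2     4     4     4     5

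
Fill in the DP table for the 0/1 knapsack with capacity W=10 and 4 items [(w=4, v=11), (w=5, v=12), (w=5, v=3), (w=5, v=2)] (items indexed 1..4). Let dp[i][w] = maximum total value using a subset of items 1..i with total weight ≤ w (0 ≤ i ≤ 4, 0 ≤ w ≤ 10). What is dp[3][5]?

i\w   0   1   2   3   4   5   6   7   8   9  10
  0   0   0   0   0   0   0   0   0   0   0   0
  1   0   0   0   0  11  11  11  11  11  11  11
  2   0   0   0   0  11  12  12  12  12  23  23
  3   0   0   0   0  11  12  12  12  12  23  23
  4   0   0   0   0  11  12  12  12  12  23  23

12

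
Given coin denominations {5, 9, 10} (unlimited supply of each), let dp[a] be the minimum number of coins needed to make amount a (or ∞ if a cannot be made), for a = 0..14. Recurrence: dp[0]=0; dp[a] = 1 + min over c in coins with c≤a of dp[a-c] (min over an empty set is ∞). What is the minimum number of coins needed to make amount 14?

 a  0  1  2  3  4  5  6  7  8  9 10 11 12 13 14
dp  0  -  -  -  -  1  -  -  -  1  1  -  -  -  2
(- denotes ∞ / unreachable)

2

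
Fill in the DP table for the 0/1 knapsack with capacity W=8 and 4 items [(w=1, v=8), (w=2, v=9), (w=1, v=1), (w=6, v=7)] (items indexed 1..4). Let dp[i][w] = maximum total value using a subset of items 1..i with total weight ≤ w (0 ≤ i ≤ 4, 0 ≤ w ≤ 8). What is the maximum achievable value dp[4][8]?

i\w   0   1   2   3   4   5   6   7   8
  0   0   0   0   0   0   0   0   0   0
  1   0   8   8   8   8   8   8   8   8
  2   0   8   9  17  17  17  17  17  17
  3   0   8   9  17  18  18  18  18  18
  4   0   8   9  17  18  18  18  18  18

18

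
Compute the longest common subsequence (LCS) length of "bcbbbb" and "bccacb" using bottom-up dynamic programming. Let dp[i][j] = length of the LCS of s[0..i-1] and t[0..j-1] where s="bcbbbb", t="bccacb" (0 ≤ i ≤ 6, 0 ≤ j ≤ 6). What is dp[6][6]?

   ''  b  c  c  a  c  b
''  0  0  0  0  0  0  0
 b  0  1  1  1  1  1  1
 c  0  1  2  2  2  2  2
 b  0  1  2  2  2  2  3
 b  0  1  2  2  2  2  3
 b  0  1  2  2  2  2  3
 b  0  1  2  2  2  2  3

3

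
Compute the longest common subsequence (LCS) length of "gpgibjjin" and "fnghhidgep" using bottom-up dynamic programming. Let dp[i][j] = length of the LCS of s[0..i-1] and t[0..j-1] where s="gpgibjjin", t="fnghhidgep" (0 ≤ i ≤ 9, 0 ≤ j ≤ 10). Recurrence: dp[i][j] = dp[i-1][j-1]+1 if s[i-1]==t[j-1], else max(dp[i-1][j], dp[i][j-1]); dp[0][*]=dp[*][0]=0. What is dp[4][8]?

   ''  f  n  g  h  h  i  d  g  e  p
''  0  0  0  0  0  0  0  0  0  0  0
 g  0  0  0  1  1  1  1  1  1  1  1
 p  0  0  0  1  1  1  1  1  1  1  2
 g  0  0  0  1  1  1  1  1  2  2  2
 i  0  0  0  1  1  1  2  2  2  2  2
 b  0  0  0  1  1  1  2  2  2  2  2
 j  0  0  0  1  1  1  2  2  2  2  2
 j  0  0  0  1  1  1  2  2  2  2  2
 i  0  0  0  1  1  1  2  2  2  2  2
 n  0  0  1  1  1  1  2  2  2  2  2

2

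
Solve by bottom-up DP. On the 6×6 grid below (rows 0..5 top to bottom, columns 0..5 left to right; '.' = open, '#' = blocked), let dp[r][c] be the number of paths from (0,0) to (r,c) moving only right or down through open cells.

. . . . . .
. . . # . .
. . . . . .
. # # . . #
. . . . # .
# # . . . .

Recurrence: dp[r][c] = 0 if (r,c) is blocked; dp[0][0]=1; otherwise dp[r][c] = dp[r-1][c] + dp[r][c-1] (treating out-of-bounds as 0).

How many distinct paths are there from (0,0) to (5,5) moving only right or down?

r\c   0   1   2   3   4   5
  0   1   1   1   1   1   1
  1   1   2   3   0   1   2
  2   1   3   6   6   7   9
  3   1   0   0   6  13   0
  4   1   1   1   7   0   0
  5   0   0   1   8   8   8

8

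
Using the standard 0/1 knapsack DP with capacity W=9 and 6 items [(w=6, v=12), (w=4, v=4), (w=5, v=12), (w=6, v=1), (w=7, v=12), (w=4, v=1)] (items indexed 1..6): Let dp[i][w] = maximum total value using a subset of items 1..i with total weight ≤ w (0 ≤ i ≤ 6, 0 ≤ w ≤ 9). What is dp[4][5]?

12

i\w   0   1   2   3   4   5   6   7   8   9
  0   0   0   0   0   0   0   0   0   0   0
  1   0   0   0   0   0   0  12  12  12  12
  2   0   0   0   0   4   4  12  12  12  12
  3   0   0   0   0   4  12  12  12  12  16
  4   0   0   0   0   4  12  12  12  12  16
  5   0   0   0   0   4  12  12  12  12  16
  6   0   0   0   0   4  12  12  12  12  16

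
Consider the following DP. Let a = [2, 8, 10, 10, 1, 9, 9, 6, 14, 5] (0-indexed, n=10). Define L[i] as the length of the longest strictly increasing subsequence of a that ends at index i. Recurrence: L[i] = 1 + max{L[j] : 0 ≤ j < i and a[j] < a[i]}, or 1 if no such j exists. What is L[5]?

3

   i    0    1    2    3    4    5    6    7    8    9
a[i]    2    8   10   10    1    9    9    6   14    5
L[i]    1    2    3    3    1    3    3    2    4    2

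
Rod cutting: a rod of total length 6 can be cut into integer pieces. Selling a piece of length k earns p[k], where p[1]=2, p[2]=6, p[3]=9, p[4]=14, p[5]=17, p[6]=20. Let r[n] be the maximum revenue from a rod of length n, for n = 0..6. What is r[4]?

   n    0    1    2    3    4    5    6
r[n]    0    2    6    9   14   17   20

14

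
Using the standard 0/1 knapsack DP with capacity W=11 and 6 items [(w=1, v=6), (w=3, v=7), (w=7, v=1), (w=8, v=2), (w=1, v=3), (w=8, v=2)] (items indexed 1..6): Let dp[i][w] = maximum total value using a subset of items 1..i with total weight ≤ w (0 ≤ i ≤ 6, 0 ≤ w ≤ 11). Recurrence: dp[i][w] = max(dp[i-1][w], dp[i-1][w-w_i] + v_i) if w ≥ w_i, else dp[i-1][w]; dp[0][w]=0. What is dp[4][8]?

13

i\w   0   1   2   3   4   5   6   7   8   9  10  11
  0   0   0   0   0   0   0   0   0   0   0   0   0
  1   0   6   6   6   6   6   6   6   6   6   6   6
  2   0   6   6   7  13  13  13  13  13  13  13  13
  3   0   6   6   7  13  13  13  13  13  13  13  14
  4   0   6   6   7  13  13  13  13  13  13  13  14
  5   0   6   9   9  13  16  16  16  16  16  16  16
  6   0   6   9   9  13  16  16  16  16  16  16  16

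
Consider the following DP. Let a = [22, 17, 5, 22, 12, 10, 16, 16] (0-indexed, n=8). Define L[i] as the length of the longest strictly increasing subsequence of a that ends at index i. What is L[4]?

2

   i    0    1    2    3    4    5    6    7
a[i]   22   17    5   22   12   10   16   16
L[i]    1    1    1    2    2    2    3    3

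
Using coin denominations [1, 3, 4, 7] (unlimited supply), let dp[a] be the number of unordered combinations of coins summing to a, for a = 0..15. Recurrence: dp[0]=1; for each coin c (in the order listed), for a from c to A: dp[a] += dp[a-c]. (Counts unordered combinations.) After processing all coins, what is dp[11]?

12

after  coin     0     1     2     3     4     5     6     7     8     9    10    11    12    13    14    15
          1     1     1     1     1     1     1     1     1     1     1     1     1     1     1     1     1
          3     1     1     1     2     2     2     3     3     3     4     4     4     5     5     5     6
          4     1     1     1     2     3     3     4     5     6     7     8     9    11    12    13    15
          7     1     1     1     2     3     3     4     6     7     8    10    12    14    16    19    22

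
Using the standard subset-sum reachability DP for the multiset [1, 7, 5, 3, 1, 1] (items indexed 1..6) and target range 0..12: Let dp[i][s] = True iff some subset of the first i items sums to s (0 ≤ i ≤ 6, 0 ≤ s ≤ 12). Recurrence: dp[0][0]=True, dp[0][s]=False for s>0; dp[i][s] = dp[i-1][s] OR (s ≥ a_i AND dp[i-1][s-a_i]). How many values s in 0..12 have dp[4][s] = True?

12

i\s   0   1   2   3   4   5   6   7   8   9  10  11  12
  0   T   F   F   F   F   F   F   F   F   F   F   F   F
  1   T   T   F   F   F   F   F   F   F   F   F   F   F
  2   T   T   F   F   F   F   F   T   T   F   F   F   F
  3   T   T   F   F   F   T   T   T   T   F   F   F   T
  4   T   T   F   T   T   T   T   T   T   T   T   T   T
  5   T   T   T   T   T   T   T   T   T   T   T   T   T
  6   T   T   T   T   T   T   T   T   T   T   T   T   T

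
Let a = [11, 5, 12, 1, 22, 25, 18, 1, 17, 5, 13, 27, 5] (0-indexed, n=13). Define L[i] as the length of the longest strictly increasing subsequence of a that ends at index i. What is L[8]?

3

   i    0    1    2    3    4    5    6    7    8    9   10   11   12
a[i]   11    5   12    1   22   25   18    1   17    5   13   27    5
L[i]    1    1    2    1    3    4    3    1    3    2    3    5    2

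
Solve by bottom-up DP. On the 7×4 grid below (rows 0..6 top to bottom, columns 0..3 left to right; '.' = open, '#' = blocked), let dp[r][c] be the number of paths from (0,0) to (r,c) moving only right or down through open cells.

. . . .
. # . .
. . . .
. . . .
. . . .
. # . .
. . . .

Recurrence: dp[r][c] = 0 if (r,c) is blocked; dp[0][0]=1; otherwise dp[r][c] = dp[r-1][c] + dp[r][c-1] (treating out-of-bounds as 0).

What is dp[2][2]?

2

r\c   0   1   2   3
  0   1   1   1   1
  1   1   0   1   2
  2   1   1   2   4
  3   1   2   4   8
  4   1   3   7  15
  5   1   0   7  22
  6   1   1   8  30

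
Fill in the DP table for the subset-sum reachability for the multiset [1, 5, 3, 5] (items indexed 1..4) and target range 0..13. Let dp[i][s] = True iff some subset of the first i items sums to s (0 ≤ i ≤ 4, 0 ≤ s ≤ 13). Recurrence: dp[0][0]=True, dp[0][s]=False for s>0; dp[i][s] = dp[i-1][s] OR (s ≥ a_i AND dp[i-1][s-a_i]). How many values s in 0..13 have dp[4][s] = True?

i\s   0   1   2   3   4   5   6   7   8   9  10  11  12  13
  0   T   F   F   F   F   F   F   F   F   F   F   F   F   F
  1   T   T   F   F   F   F   F   F   F   F   F   F   F   F
  2   T   T   F   F   F   T   T   F   F   F   F   F   F   F
  3   T   T   F   T   T   T   T   F   T   T   F   F   F   F
  4   T   T   F   T   T   T   T   F   T   T   T   T   F   T

11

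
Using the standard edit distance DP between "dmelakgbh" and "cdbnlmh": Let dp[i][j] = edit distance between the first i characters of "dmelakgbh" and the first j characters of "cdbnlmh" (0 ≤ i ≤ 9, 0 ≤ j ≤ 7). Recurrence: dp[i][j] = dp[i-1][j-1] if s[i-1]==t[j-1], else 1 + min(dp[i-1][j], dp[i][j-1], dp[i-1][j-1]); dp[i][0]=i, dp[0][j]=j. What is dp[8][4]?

   ''  c  d  b  n  l  m  h
''  0  1  2  3  4  5  6  7
 d  1  1  1  2  3  4  5  6
 m  2  2  2  2  3  4  4  5
 e  3  3  3  3  3  4  5  5
 l  4  4  4  4  4  3  4  5
 a  5  5  5  5  5  4  4  5
 k  6  6  6  6  6  5  5  5
 g  7  7  7  7  7  6  6  6
 b  8  8  8  7  8  7  7  7
 h  9  9  9  8  8  8  8  7

8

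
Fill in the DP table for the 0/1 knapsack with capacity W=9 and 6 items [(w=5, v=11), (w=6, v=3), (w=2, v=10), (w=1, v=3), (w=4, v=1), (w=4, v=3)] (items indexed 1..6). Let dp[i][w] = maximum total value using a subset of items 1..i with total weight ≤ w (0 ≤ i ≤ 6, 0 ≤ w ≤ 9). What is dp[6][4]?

i\w   0   1   2   3   4   5   6   7   8   9
  0   0   0   0   0   0   0   0   0   0   0
  1   0   0   0   0   0  11  11  11  11  11
  2   0   0   0   0   0  11  11  11  11  11
  3   0   0  10  10  10  11  11  21  21  21
  4   0   3  10  13  13  13  14  21  24  24
  5   0   3  10  13  13  13  14  21  24  24
  6   0   3  10  13  13  13  14  21  24  24

13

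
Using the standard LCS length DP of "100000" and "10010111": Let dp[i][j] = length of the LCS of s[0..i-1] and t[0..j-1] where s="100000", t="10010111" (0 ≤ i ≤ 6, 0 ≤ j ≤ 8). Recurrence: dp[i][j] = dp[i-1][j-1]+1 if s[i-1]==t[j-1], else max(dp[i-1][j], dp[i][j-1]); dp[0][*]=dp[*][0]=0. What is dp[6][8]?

   ''  1  0  0  1  0  1  1  1
''  0  0  0  0  0  0  0  0  0
 1  0  1  1  1  1  1  1  1  1
 0  0  1  2  2  2  2  2  2  2
 0  0  1  2  3  3  3  3  3  3
 0  0  1  2  3  3  4  4  4  4
 0  0  1  2  3  3  4  4  4  4
 0  0  1  2  3  3  4  4  4  4

4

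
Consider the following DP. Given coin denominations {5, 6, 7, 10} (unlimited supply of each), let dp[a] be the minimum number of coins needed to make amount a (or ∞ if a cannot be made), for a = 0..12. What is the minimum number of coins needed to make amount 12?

 a  0  1  2  3  4  5  6  7  8  9 10 11 12
dp  0  -  -  -  -  1  1  1  -  -  1  2  2
(- denotes ∞ / unreachable)

2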